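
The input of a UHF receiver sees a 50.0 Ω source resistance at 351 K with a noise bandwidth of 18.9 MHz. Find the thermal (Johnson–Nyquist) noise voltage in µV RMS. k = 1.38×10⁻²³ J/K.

4.28 µV

V_n = √(4kTRB)
4kTRB = 4 × 1.38×10⁻²³ × 351 × 5.00×10¹ × 1.89×10⁷ = 1.83×10⁻¹¹ V²
V_n = √(1.83×10⁻¹¹) = 4.28×10⁻⁶ V = 4.28 µV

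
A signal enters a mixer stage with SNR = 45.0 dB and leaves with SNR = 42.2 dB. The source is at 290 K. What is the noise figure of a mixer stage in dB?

2.8 dB

NF (dB) = SNR_in(dB) − SNR_out(dB) when the source is at T₀
NF = 45.0 − 42.2 = 2.8 dB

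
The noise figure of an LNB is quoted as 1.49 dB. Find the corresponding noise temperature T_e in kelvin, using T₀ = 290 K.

119 K

F = 10^(1.49/10) = 1.40929
T_e = (F − 1)·T₀ = (1.40929 − 1) × 290 = 119 K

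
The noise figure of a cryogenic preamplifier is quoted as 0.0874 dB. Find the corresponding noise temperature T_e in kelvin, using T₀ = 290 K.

F = 10^(0.0874/10) = 1.02033
T_e = (F − 1)·T₀ = (1.02033 − 1) × 290 = 5.90 K

5.90 K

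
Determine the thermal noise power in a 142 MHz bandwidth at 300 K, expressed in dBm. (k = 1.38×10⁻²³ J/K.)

−92.3 dBm

P_n = kTB = 1.38×10⁻²³ × 300 × 1.42×10⁸ = 5.88×10⁻¹³ W
In dBm: 10 log₁₀(5.88×10⁻¹³ / 10⁻³) = −92.3 dBm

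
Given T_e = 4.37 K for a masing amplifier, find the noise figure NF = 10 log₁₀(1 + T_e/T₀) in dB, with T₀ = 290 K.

0.065 dB

F = 1 + T_e/T₀ = 1 + 4.37/290 = 1.01507
NF = 10 log₁₀(1.01507) = 0.065 dB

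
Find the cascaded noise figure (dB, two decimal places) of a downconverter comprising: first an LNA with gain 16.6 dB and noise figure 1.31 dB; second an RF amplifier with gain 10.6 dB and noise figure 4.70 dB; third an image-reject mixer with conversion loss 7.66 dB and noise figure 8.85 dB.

1.48 dB

Convert to linear (a loss of L dB is a gain of −L dB): F_i = 10^(NF_i/10), G_i = 10^(G_i,dB/10)
  Stage 1: F_1 = 10^(1.31/10) = 1.352, G_1 = 10^(16.6/10) = 45.71
  Stage 2: F_2 = 10^(4.70/10) = 2.951, G_2 = 10^(10.6/10) = 11.48
  Stage 3: F_3 = 10^(8.85/10) = 7.674, G_3 = 10^(−7.66/10) = 0.1714
Friis cascade:
  F = 1.352 + (2.951 − 1)/45.71 + (7.674 − 1)/524.8 = 1.407
NF = 10 log₁₀(1.407) = 1.48 dB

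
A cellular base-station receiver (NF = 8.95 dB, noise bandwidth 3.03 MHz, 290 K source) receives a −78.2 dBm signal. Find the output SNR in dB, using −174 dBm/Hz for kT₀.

Noise floor: N = −174 + 10 log₁₀(B) + NF
10 log₁₀(3.03×10⁶) = 64.81 dB
N = −174 + 64.81 + 8.95 = −100.24 dBm
SNR = P_sig − N = −78.2 − (−100.24) = 22.04 dB → 22.0 dB

22.0 dB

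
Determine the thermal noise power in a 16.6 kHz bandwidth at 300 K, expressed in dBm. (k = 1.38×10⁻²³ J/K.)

P_n = kTB = 1.38×10⁻²³ × 300 × 1.66×10⁴ = 6.87×10⁻¹⁷ W
In dBm: 10 log₁₀(6.87×10⁻¹⁷ / 10⁻³) = −131.6 dBm

−131.6 dBm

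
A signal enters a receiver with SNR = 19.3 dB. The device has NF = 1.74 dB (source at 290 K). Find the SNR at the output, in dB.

By definition F = SNR_in/SNR_out, so in dB: SNR_out = SNR_in − NF
SNR_out = 19.3 − 1.74 = 17.56 dB

17.56 dB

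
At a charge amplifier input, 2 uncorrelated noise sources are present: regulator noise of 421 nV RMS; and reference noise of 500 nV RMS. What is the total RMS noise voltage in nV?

654 nV

Uncorrelated sources add in power (mean-square): V_tot = √(ΣV_i²)
V_tot = √[(4.21×10⁻⁷)² + (5.00×10⁻⁷)²] = 6.54×10⁻⁷ V = 654 nV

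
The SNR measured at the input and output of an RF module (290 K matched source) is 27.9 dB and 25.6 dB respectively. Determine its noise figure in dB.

2.3 dB

NF (dB) = SNR_in(dB) − SNR_out(dB) when the source is at T₀
NF = 27.9 − 25.6 = 2.3 dB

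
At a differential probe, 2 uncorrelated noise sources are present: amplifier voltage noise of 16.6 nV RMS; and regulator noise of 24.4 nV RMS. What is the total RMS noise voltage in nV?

Uncorrelated sources add in power (mean-square): V_tot = √(ΣV_i²)
V_tot = √[(1.66×10⁻⁸)² + (2.44×10⁻⁸)²] = 2.95×10⁻⁸ V = 29.5 nV

29.5 nV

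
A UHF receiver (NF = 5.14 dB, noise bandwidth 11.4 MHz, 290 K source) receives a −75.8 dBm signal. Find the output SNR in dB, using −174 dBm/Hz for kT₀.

22.5 dB

Noise floor: N = −174 + 10 log₁₀(B) + NF
10 log₁₀(1.14×10⁷) = 70.57 dB
N = −174 + 70.57 + 5.14 = −98.29 dBm
SNR = P_sig − N = −75.8 − (−98.29) = 22.49 dB → 22.5 dB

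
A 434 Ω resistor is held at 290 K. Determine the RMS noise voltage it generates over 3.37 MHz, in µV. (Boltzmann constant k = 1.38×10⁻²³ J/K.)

V_n = √(4kTRB)
4kTRB = 4 × 1.38×10⁻²³ × 290 × 4.34×10² × 3.37×10⁶ = 2.34×10⁻¹¹ V²
V_n = √(2.34×10⁻¹¹) = 4.84×10⁻⁶ V = 4.84 µV

4.84 µV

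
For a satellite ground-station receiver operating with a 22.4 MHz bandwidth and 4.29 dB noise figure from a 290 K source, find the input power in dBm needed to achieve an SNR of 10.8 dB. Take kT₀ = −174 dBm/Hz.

Sensitivity = −174 + 10 log₁₀(B) + NF + SNR_min
= −174 + 73.5 + 4.29 + 10.8
= −85.41 dBm → −85.4 dBm

−85.4 dBm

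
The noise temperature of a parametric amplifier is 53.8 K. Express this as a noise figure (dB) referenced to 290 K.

0.739 dB

F = 1 + T_e/T₀ = 1 + 53.8/290 = 1.18552
NF = 10 log₁₀(1.18552) = 0.739 dB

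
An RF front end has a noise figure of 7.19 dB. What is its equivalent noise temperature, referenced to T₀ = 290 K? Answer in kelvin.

F = 10^(7.19/10) = 5.236
T_e = (F − 1)·T₀ = (5.236 − 1) × 290 = 1228 K

1228 K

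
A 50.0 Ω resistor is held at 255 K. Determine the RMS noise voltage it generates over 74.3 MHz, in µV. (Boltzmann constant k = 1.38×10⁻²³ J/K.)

V_n = √(4kTRB)
4kTRB = 4 × 1.38×10⁻²³ × 255 × 5.00×10¹ × 7.43×10⁷ = 5.23×10⁻¹¹ V²
V_n = √(5.23×10⁻¹¹) = 7.23×10⁻⁶ V = 7.23 µV

7.23 µV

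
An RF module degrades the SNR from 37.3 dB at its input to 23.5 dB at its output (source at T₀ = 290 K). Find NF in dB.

NF (dB) = SNR_in(dB) − SNR_out(dB) when the source is at T₀
NF = 37.3 − 23.5 = 13.8 dB

13.8 dB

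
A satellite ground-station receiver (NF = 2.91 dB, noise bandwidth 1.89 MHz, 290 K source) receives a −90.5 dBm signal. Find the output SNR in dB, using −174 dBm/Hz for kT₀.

17.8 dB

Noise floor: N = −174 + 10 log₁₀(B) + NF
10 log₁₀(1.89×10⁶) = 62.76 dB
N = −174 + 62.76 + 2.91 = −108.33 dBm
SNR = P_sig − N = −90.5 − (−108.33) = 17.83 dB → 17.8 dB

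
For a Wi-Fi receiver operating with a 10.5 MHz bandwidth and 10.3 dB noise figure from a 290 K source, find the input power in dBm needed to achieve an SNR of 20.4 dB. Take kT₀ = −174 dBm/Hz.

−73.1 dBm

Sensitivity = −174 + 10 log₁₀(B) + NF + SNR_min
= −174 + 70.21 + 10.3 + 20.4
= −73.09 dBm → −73.1 dBm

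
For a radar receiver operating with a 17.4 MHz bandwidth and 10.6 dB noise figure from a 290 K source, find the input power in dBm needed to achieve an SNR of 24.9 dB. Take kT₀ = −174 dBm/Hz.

Sensitivity = −174 + 10 log₁₀(B) + NF + SNR_min
= −174 + 72.41 + 10.6 + 24.9
= −66.09 dBm → −66.1 dBm

−66.1 dBm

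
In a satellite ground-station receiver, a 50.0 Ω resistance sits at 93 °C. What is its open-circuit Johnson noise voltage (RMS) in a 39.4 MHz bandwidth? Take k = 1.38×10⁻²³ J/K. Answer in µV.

T = 93 °C + 273.15 = 366.15 K
V_n = √(4kTRB)
4kTRB = 4 × 1.38×10⁻²³ × 366.15 × 5.00×10¹ × 3.94×10⁷ = 3.98×10⁻¹¹ V²
V_n = √(3.98×10⁻¹¹) = 6.31×10⁻⁶ V = 6.31 µV

6.31 µV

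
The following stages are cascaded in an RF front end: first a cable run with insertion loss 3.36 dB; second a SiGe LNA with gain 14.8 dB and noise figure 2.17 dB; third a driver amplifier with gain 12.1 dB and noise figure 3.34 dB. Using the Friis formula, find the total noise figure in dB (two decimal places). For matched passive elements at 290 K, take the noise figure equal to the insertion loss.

5.63 dB

Convert to linear (a loss of L dB is a gain of −L dB): F_i = 10^(NF_i/10), G_i = 10^(G_i,dB/10)
  Stage 1: F_1 = 10^(3.36/10) = 2.168, G_1 = 10^(−3.36/10) = 0.4613
  Stage 2: F_2 = 10^(2.17/10) = 1.648, G_2 = 10^(14.8/10) = 30.20
  Stage 3: F_3 = 10^(3.34/10) = 2.158, G_3 = 10^(12.1/10) = 16.22
Friis cascade:
  F = 2.168 + (1.648 − 1)/0.4613 + (2.158 − 1)/13.93 = 3.656
NF = 10 log₁₀(3.656) = 5.63 dB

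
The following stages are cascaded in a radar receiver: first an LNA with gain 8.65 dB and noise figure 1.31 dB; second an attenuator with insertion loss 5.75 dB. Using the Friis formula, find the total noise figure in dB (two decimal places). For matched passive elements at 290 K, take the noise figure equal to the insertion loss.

2.38 dB

Convert to linear (a loss of L dB is a gain of −L dB): F_i = 10^(NF_i/10), G_i = 10^(G_i,dB/10)
  Stage 1: F_1 = 10^(1.31/10) = 1.352, G_1 = 10^(8.65/10) = 7.328
  Stage 2: F_2 = 10^(5.75/10) = 3.758, G_2 = 10^(−5.75/10) = 0.2661
Friis cascade:
  F = 1.352 + (3.758 − 1)/7.328 = 1.728
NF = 10 log₁₀(1.728) = 2.38 dB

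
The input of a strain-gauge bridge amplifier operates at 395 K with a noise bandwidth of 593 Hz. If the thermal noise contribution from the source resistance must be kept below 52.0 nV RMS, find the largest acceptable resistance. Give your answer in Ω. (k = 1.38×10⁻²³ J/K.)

Johnson–Nyquist: V_n = √(4kTRB) ⇒ R = V_n² / (4kTB)
4kTB = 4 × 1.38×10⁻²³ × 395 × 5.93×10² = 1.29×10⁻¹⁷
R = (5.20×10⁻⁸)² / 1.29×10⁻¹⁷ = 2.09×10² Ω = 209 Ω

209 Ω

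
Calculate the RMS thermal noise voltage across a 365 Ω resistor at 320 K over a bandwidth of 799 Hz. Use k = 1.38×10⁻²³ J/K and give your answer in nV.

V_n = √(4kTRB)
4kTRB = 4 × 1.38×10⁻²³ × 320 × 3.65×10² × 7.99×10² = 5.15×10⁻¹⁵ V²
V_n = √(5.15×10⁻¹⁵) = 7.18×10⁻⁸ V = 71.8 nV

71.8 nV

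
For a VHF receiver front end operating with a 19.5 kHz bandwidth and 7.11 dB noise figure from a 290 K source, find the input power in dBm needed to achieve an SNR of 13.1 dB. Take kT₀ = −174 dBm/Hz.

Sensitivity = −174 + 10 log₁₀(B) + NF + SNR_min
= −174 + 42.9 + 7.11 + 13.1
= −110.89 dBm → −110.9 dBm

−110.9 dBm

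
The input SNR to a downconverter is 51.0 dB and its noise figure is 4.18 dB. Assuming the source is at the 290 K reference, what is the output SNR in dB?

By definition F = SNR_in/SNR_out, so in dB: SNR_out = SNR_in − NF
SNR_out = 51.0 − 4.18 = 46.82 dB

46.82 dB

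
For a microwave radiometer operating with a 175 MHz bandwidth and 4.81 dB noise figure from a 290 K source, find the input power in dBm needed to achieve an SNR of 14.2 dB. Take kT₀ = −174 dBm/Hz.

Sensitivity = −174 + 10 log₁₀(B) + NF + SNR_min
= −174 + 82.43 + 4.81 + 14.2
= −72.56 dBm → −72.6 dBm

−72.6 dBm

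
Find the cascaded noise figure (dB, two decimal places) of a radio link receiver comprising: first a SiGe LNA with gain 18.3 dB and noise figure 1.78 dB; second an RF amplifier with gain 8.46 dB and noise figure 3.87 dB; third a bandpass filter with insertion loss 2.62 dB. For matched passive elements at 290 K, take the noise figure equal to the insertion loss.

Convert to linear (a loss of L dB is a gain of −L dB): F_i = 10^(NF_i/10), G_i = 10^(G_i,dB/10)
  Stage 1: F_1 = 10^(1.78/10) = 1.507, G_1 = 10^(18.3/10) = 67.61
  Stage 2: F_2 = 10^(3.87/10) = 2.438, G_2 = 10^(8.46/10) = 7.015
  Stage 3: F_3 = 10^(2.62/10) = 1.828, G_3 = 10^(−2.62/10) = 0.5470
Friis cascade:
  F = 1.507 + (2.438 − 1)/67.61 + (1.828 − 1)/474.2 = 1.530
NF = 10 log₁₀(1.530) = 1.85 dB

1.85 dB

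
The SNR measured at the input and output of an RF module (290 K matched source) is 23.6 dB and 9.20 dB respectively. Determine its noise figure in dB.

NF (dB) = SNR_in(dB) − SNR_out(dB) when the source is at T₀
NF = 23.6 − 9.20 = 14.40 dB

14.40 dB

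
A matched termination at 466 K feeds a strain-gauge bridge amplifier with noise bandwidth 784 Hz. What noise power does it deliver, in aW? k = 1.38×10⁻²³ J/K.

P_n = kTB = 1.38×10⁻²³ × 466 × 7.84×10² = 5.04×10⁻¹⁸ W = 5.04 aW

5.04 aW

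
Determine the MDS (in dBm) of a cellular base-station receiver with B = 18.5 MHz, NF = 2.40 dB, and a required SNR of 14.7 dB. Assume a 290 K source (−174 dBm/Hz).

Sensitivity = −174 + 10 log₁₀(B) + NF + SNR_min
= −174 + 72.67 + 2.40 + 14.7
= −84.23 dBm → −84.2 dBm

−84.2 dBm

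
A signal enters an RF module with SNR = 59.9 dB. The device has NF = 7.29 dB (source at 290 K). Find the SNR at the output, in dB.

52.61 dB

By definition F = SNR_in/SNR_out, so in dB: SNR_out = SNR_in − NF
SNR_out = 59.9 − 7.29 = 52.61 dB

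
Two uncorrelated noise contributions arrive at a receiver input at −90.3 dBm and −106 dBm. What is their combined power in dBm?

Convert to linear, add, convert back:
P₁ = 9.33×10⁻¹³ W, P₂ = 2.51×10⁻¹⁴ W
P_tot = 9.58×10⁻¹³ W → 10 log₁₀(P_tot / 10⁻³) = −90.2 dBm

−90.2 dBm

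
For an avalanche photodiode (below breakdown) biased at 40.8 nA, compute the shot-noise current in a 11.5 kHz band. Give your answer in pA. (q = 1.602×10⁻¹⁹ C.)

I_n = √(2qI·B)
2qI·B = 2 × 1.602×10⁻¹⁹ × 4.08×10⁻⁸ × 1.15×10⁴ = 1.50×10⁻²² A²
I_n = √(1.50×10⁻²²) = 1.23×10⁻¹¹ A = 12.3 pA

12.3 pA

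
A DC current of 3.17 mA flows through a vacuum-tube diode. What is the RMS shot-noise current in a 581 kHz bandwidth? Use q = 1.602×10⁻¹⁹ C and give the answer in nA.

I_n = √(2qI·B)
2qI·B = 2 × 1.602×10⁻¹⁹ × 3.17×10⁻³ × 5.81×10⁵ = 5.90×10⁻¹⁶ A²
I_n = √(5.90×10⁻¹⁶) = 2.43×10⁻⁸ A = 24.3 nA

24.3 nA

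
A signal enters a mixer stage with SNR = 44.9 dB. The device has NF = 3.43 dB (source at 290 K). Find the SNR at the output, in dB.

By definition F = SNR_in/SNR_out, so in dB: SNR_out = SNR_in − NF
SNR_out = 44.9 − 3.43 = 41.47 dB

41.47 dB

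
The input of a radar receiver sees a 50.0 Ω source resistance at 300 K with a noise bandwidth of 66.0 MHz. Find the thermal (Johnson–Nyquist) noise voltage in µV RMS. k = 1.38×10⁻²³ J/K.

7.39 µV

V_n = √(4kTRB)
4kTRB = 4 × 1.38×10⁻²³ × 300 × 5.00×10¹ × 6.60×10⁷ = 5.46×10⁻¹¹ V²
V_n = √(5.46×10⁻¹¹) = 7.39×10⁻⁶ V = 7.39 µV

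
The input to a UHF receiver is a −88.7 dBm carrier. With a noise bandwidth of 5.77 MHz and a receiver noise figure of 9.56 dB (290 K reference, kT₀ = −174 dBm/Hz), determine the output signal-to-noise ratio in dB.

8.1 dB

Noise floor: N = −174 + 10 log₁₀(B) + NF
10 log₁₀(5.77×10⁶) = 67.61 dB
N = −174 + 67.61 + 9.56 = −96.83 dBm
SNR = P_sig − N = −88.7 − (−96.83) = 8.13 dB → 8.1 dB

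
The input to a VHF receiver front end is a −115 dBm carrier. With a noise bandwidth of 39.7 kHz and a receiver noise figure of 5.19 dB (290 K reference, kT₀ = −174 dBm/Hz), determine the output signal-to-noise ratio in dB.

7.8 dB

Noise floor: N = −174 + 10 log₁₀(B) + NF
10 log₁₀(3.97×10⁴) = 45.99 dB
N = −174 + 45.99 + 5.19 = −122.82 dBm
SNR = P_sig − N = −115 − (−122.82) = 7.82 dB → 7.8 dB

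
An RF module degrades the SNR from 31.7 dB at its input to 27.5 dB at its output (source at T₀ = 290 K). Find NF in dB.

4.2 dB

NF (dB) = SNR_in(dB) − SNR_out(dB) when the source is at T₀
NF = 31.7 − 27.5 = 4.2 dB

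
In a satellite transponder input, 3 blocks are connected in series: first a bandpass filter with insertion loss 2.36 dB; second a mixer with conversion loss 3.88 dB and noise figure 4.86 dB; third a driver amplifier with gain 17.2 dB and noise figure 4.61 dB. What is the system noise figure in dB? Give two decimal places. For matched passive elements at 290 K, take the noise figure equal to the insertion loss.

Convert to linear (a loss of L dB is a gain of −L dB): F_i = 10^(NF_i/10), G_i = 10^(G_i,dB/10)
  Stage 1: F_1 = 10^(2.36/10) = 1.722, G_1 = 10^(−2.36/10) = 0.5808
  Stage 2: F_2 = 10^(4.86/10) = 3.062, G_2 = 10^(−3.88/10) = 0.4093
  Stage 3: F_3 = 10^(4.61/10) = 2.891, G_3 = 10^(17.2/10) = 52.48
Friis cascade:
  F = 1.722 + (3.062 − 1)/0.5808 + (2.891 − 1)/0.2377 = 13.23
NF = 10 log₁₀(13.23) = 11.21 dB

11.21 dB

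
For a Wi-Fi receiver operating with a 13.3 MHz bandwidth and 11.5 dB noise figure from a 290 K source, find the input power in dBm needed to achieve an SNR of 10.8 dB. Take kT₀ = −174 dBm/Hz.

Sensitivity = −174 + 10 log₁₀(B) + NF + SNR_min
= −174 + 71.24 + 11.5 + 10.8
= −80.46 dBm → −80.5 dBm

−80.5 dBm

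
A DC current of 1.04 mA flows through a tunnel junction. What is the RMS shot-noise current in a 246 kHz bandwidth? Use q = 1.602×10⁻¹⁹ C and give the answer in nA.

9.05 nA

I_n = √(2qI·B)
2qI·B = 2 × 1.602×10⁻¹⁹ × 1.04×10⁻³ × 2.46×10⁵ = 8.20×10⁻¹⁷ A²
I_n = √(8.20×10⁻¹⁷) = 9.05×10⁻⁹ A = 9.05 nA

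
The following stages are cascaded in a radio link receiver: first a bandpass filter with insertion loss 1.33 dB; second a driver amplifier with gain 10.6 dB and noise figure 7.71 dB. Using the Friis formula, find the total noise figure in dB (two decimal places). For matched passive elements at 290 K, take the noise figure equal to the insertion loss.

9.04 dB

Convert to linear (a loss of L dB is a gain of −L dB): F_i = 10^(NF_i/10), G_i = 10^(G_i,dB/10)
  Stage 1: F_1 = 10^(1.33/10) = 1.358, G_1 = 10^(−1.33/10) = 0.7362
  Stage 2: F_2 = 10^(7.71/10) = 5.902, G_2 = 10^(10.6/10) = 11.48
Friis cascade:
  F = 1.358 + (5.902 − 1)/0.7362 = 8.017
NF = 10 log₁₀(8.017) = 9.04 dB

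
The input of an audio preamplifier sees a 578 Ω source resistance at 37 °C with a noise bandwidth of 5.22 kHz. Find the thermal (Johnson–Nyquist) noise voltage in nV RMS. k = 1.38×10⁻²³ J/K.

T = 37 °C + 273.15 = 310.15 K
V_n = √(4kTRB)
4kTRB = 4 × 1.38×10⁻²³ × 310.15 × 5.78×10² × 5.22×10³ = 5.17×10⁻¹⁴ V²
V_n = √(5.17×10⁻¹⁴) = 2.27×10⁻⁷ V = 227 nV

227 nV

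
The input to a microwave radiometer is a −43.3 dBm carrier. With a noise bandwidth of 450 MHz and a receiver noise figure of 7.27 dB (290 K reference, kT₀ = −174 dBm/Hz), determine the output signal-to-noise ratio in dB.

Noise floor: N = −174 + 10 log₁₀(B) + NF
10 log₁₀(4.50×10⁸) = 86.53 dB
N = −174 + 86.53 + 7.27 = −80.20 dBm
SNR = P_sig − N = −43.3 − (−80.20) = 36.90 dB → 36.9 dB

36.9 dB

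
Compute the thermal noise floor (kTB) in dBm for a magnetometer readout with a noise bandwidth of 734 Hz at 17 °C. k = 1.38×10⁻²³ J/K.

−145.3 dBm

T = 17 °C + 273.15 = 290.15 K
P_n = kTB = 1.38×10⁻²³ × 290.15 × 7.34×10² = 2.94×10⁻¹⁸ W
In dBm: 10 log₁₀(2.94×10⁻¹⁸ / 10⁻³) = −145.3 dBm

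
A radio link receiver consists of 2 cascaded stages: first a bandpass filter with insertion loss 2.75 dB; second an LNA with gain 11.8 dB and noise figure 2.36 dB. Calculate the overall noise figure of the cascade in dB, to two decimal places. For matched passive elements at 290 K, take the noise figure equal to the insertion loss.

5.11 dB

Convert to linear (a loss of L dB is a gain of −L dB): F_i = 10^(NF_i/10), G_i = 10^(G_i,dB/10)
  Stage 1: F_1 = 10^(2.75/10) = 1.884, G_1 = 10^(−2.75/10) = 0.5309
  Stage 2: F_2 = 10^(2.36/10) = 1.722, G_2 = 10^(11.8/10) = 15.14
Friis cascade:
  F = 1.884 + (1.722 − 1)/0.5309 = 3.243
NF = 10 log₁₀(3.243) = 5.11 dB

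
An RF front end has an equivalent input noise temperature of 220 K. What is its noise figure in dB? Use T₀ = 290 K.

F = 1 + T_e/T₀ = 1 + 220/290 = 1.75862
NF = 10 log₁₀(1.75862) = 2.45 dB

2.45 dB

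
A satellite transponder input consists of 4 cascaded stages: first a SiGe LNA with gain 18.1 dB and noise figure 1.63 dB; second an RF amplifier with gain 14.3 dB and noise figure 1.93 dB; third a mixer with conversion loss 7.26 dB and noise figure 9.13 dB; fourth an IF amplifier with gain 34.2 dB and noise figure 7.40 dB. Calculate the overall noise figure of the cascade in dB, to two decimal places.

1.71 dB

Convert to linear (a loss of L dB is a gain of −L dB): F_i = 10^(NF_i/10), G_i = 10^(G_i,dB/10)
  Stage 1: F_1 = 10^(1.63/10) = 1.455, G_1 = 10^(18.1/10) = 64.57
  Stage 2: F_2 = 10^(1.93/10) = 1.560, G_2 = 10^(14.3/10) = 26.92
  Stage 3: F_3 = 10^(9.13/10) = 8.185, G_3 = 10^(−7.26/10) = 0.1879
  Stage 4: F_4 = 10^(7.40/10) = 5.495, G_4 = 10^(34.2/10) = 2630
Friis cascade:
  F = 1.455 + (1.560 − 1)/64.57 + (8.185 − 1)/1738 + (5.495 − 1)/326.6 = 1.482
NF = 10 log₁₀(1.482) = 1.71 dB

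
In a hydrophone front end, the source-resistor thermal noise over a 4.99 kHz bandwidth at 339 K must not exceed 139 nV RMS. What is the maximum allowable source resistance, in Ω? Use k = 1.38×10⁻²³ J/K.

207 Ω

Johnson–Nyquist: V_n = √(4kTRB) ⇒ R = V_n² / (4kTB)
4kTB = 4 × 1.38×10⁻²³ × 339 × 4.99×10³ = 9.34×10⁻¹⁷
R = (1.39×10⁻⁷)² / 9.34×10⁻¹⁷ = 2.07×10² Ω = 207 Ω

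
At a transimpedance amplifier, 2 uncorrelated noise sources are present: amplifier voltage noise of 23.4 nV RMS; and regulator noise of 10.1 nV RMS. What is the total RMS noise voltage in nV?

Uncorrelated sources add in power (mean-square): V_tot = √(ΣV_i²)
V_tot = √[(2.34×10⁻⁸)² + (1.01×10⁻⁸)²] = 2.55×10⁻⁸ V = 25.5 nV

25.5 nV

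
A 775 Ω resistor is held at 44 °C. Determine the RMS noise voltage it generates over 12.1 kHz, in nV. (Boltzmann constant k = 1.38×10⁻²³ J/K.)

T = 44 °C + 273.15 = 317.15 K
V_n = √(4kTRB)
4kTRB = 4 × 1.38×10⁻²³ × 317.15 × 7.75×10² × 1.21×10⁴ = 1.64×10⁻¹³ V²
V_n = √(1.64×10⁻¹³) = 4.05×10⁻⁷ V = 405 nV

405 nV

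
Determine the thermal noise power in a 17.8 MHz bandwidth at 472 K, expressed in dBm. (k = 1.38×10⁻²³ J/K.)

−99.4 dBm

P_n = kTB = 1.38×10⁻²³ × 472 × 1.78×10⁷ = 1.16×10⁻¹³ W
In dBm: 10 log₁₀(1.16×10⁻¹³ / 10⁻³) = −99.4 dBm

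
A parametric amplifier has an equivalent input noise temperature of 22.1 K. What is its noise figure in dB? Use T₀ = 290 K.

0.319 dB

F = 1 + T_e/T₀ = 1 + 22.1/290 = 1.07621
NF = 10 log₁₀(1.07621) = 0.319 dB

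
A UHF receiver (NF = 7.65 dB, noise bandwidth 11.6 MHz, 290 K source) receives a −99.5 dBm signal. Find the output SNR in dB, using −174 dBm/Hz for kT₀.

Noise floor: N = −174 + 10 log₁₀(B) + NF
10 log₁₀(1.16×10⁷) = 70.64 dB
N = −174 + 70.64 + 7.65 = −95.71 dBm
SNR = P_sig − N = −99.5 − (−95.71) = −3.79 dB → −3.8 dB

−3.8 dB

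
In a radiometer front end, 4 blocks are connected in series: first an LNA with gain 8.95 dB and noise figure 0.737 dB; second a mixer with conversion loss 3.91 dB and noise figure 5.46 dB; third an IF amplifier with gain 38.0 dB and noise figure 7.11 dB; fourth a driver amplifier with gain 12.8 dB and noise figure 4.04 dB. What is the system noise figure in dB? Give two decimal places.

Convert to linear (a loss of L dB is a gain of −L dB): F_i = 10^(NF_i/10), G_i = 10^(G_i,dB/10)
  Stage 1: F_1 = 10^(0.737/10) = 1.185, G_1 = 10^(8.95/10) = 7.852
  Stage 2: F_2 = 10^(5.46/10) = 3.516, G_2 = 10^(−3.91/10) = 0.4064
  Stage 3: F_3 = 10^(7.11/10) = 5.140, G_3 = 10^(38.0/10) = 6310
  Stage 4: F_4 = 10^(4.04/10) = 2.535, G_4 = 10^(12.8/10) = 19.05
Friis cascade:
  F = 1.185 + (3.516 − 1)/7.852 + (5.140 − 1)/3.192 + (2.535 − 1)/2.014×10⁴ = 2.803
NF = 10 log₁₀(2.803) = 4.48 dB

4.48 dB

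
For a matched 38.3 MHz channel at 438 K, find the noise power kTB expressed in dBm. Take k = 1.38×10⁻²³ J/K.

P_n = kTB = 1.38×10⁻²³ × 438 × 3.83×10⁷ = 2.32×10⁻¹³ W
In dBm: 10 log₁₀(2.32×10⁻¹³ / 10⁻³) = −96.4 dBm

−96.4 dBm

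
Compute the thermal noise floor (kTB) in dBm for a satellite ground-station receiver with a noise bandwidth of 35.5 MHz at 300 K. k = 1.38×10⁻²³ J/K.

P_n = kTB = 1.38×10⁻²³ × 300 × 3.55×10⁷ = 1.47×10⁻¹³ W
In dBm: 10 log₁₀(1.47×10⁻¹³ / 10⁻³) = −98.3 dBm

−98.3 dBm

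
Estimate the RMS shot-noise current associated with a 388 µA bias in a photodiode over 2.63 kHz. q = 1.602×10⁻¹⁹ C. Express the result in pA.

I_n = √(2qI·B)
2qI·B = 2 × 1.602×10⁻¹⁹ × 3.88×10⁻⁴ × 2.63×10³ = 3.27×10⁻¹⁹ A²
I_n = √(3.27×10⁻¹⁹) = 5.72×10⁻¹⁰ A = 572 pA

572 pA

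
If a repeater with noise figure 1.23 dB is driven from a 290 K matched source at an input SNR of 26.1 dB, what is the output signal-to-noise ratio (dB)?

24.87 dB

By definition F = SNR_in/SNR_out, so in dB: SNR_out = SNR_in − NF
SNR_out = 26.1 − 1.23 = 24.87 dB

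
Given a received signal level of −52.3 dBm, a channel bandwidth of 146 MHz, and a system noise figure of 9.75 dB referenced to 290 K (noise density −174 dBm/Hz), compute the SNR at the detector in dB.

Noise floor: N = −174 + 10 log₁₀(B) + NF
10 log₁₀(1.46×10⁸) = 81.64 dB
N = −174 + 81.64 + 9.75 = −82.61 dBm
SNR = P_sig − N = −52.3 − (−82.61) = 30.31 dB → 30.3 dB

30.3 dB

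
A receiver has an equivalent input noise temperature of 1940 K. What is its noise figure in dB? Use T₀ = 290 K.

F = 1 + T_e/T₀ = 1 + 1940/290 = 7.68966
NF = 10 log₁₀(7.68966) = 8.86 dB

8.86 dB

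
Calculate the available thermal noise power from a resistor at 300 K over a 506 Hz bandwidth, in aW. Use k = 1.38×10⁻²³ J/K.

P_n = kTB = 1.38×10⁻²³ × 300 × 5.06×10² = 2.09×10⁻¹⁸ W = 2.09 aW

2.09 aW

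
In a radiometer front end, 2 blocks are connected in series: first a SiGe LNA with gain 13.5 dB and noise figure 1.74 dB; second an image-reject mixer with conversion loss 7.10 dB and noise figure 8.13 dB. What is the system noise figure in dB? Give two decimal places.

Convert to linear (a loss of L dB is a gain of −L dB): F_i = 10^(NF_i/10), G_i = 10^(G_i,dB/10)
  Stage 1: F_1 = 10^(1.74/10) = 1.493, G_1 = 10^(13.5/10) = 22.39
  Stage 2: F_2 = 10^(8.13/10) = 6.501, G_2 = 10^(−7.10/10) = 0.1950
Friis cascade:
  F = 1.493 + (6.501 − 1)/22.39 = 1.739
NF = 10 log₁₀(1.739) = 2.40 dB

2.40 dB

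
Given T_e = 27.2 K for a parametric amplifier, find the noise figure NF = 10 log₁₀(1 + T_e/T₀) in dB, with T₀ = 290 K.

0.389 dB

F = 1 + T_e/T₀ = 1 + 27.2/290 = 1.09379
NF = 10 log₁₀(1.09379) = 0.389 dB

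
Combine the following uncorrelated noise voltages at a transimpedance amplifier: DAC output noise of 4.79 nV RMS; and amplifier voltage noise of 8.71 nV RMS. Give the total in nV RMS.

Uncorrelated sources add in power (mean-square): V_tot = √(ΣV_i²)
V_tot = √[(4.79×10⁻⁹)² + (8.71×10⁻⁹)²] = 9.94×10⁻⁹ V = 9.94 nV

9.94 nV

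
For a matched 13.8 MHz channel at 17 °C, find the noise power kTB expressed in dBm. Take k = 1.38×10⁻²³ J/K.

T = 17 °C + 273.15 = 290.15 K
P_n = kTB = 1.38×10⁻²³ × 290.15 × 1.38×10⁷ = 5.53×10⁻¹⁴ W
In dBm: 10 log₁₀(5.53×10⁻¹⁴ / 10⁻³) = −102.6 dBm

−102.6 dBm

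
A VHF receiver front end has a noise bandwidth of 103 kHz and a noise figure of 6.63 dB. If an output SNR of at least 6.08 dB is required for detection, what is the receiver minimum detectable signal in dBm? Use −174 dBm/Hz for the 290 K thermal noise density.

Sensitivity = −174 + 10 log₁₀(B) + NF + SNR_min
= −174 + 50.13 + 6.63 + 6.08
= −111.16 dBm → −111.2 dBm

−111.2 dBm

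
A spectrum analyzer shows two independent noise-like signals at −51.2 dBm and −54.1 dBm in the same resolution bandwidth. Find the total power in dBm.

Convert to linear, add, convert back:
P₁ = 7.59×10⁻⁹ W, P₂ = 3.89×10⁻⁹ W
P_tot = 1.15×10⁻⁸ W → 10 log₁₀(P_tot / 10⁻³) = −49.4 dBm

−49.4 dBm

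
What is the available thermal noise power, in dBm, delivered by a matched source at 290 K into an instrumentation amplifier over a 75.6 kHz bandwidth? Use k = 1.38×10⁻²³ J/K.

−125.2 dBm

P_n = kTB = 1.38×10⁻²³ × 290 × 7.56×10⁴ = 3.03×10⁻¹⁶ W
In dBm: 10 log₁₀(3.03×10⁻¹⁶ / 10⁻³) = −125.2 dBm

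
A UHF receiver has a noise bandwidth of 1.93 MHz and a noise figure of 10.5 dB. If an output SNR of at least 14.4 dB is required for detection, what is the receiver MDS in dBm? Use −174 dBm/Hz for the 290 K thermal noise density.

Sensitivity = −174 + 10 log₁₀(B) + NF + SNR_min
= −174 + 62.86 + 10.5 + 14.4
= −86.24 dBm → −86.2 dBm

−86.2 dBm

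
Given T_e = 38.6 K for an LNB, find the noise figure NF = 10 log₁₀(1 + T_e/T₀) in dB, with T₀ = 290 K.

F = 1 + T_e/T₀ = 1 + 38.6/290 = 1.1331
NF = 10 log₁₀(1.1331) = 0.543 dB

0.543 dB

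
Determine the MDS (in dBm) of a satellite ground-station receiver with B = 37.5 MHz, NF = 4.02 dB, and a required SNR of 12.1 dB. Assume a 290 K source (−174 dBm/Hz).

−82.1 dBm

Sensitivity = −174 + 10 log₁₀(B) + NF + SNR_min
= −174 + 75.74 + 4.02 + 12.1
= −82.14 dBm → −82.1 dBm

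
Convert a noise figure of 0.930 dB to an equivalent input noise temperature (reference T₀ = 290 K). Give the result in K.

69.3 K

F = 10^(0.930/10) = 1.2388
T_e = (F − 1)·T₀ = (1.2388 − 1) × 290 = 69.3 K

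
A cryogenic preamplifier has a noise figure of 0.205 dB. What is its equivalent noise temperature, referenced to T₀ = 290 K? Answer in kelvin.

F = 10^(0.205/10) = 1.04833
T_e = (F − 1)·T₀ = (1.04833 − 1) × 290 = 14.0 K

14.0 K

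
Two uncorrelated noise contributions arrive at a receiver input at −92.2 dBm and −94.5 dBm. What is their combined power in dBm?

Convert to linear, add, convert back:
P₁ = 6.03×10⁻¹³ W, P₂ = 3.55×10⁻¹³ W
P_tot = 9.57×10⁻¹³ W → 10 log₁₀(P_tot / 10⁻³) = −90.2 dBm

−90.2 dBm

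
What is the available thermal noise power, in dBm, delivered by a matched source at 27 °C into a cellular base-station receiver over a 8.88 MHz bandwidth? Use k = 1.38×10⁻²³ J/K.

−104.3 dBm

T = 27 °C + 273.15 = 300.15 K
P_n = kTB = 1.38×10⁻²³ × 300.15 × 8.88×10⁶ = 3.68×10⁻¹⁴ W
In dBm: 10 log₁₀(3.68×10⁻¹⁴ / 10⁻³) = −104.3 dBm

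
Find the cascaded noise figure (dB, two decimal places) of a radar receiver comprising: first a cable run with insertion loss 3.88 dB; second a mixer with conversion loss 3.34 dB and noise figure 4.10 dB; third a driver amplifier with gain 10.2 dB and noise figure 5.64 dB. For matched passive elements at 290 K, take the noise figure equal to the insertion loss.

Convert to linear (a loss of L dB is a gain of −L dB): F_i = 10^(NF_i/10), G_i = 10^(G_i,dB/10)
  Stage 1: F_1 = 10^(3.88/10) = 2.443, G_1 = 10^(−3.88/10) = 0.4093
  Stage 2: F_2 = 10^(4.10/10) = 2.570, G_2 = 10^(−3.34/10) = 0.4634
  Stage 3: F_3 = 10^(5.64/10) = 3.664, G_3 = 10^(10.2/10) = 10.47
Friis cascade:
  F = 2.443 + (2.570 − 1)/0.4093 + (3.664 − 1)/0.1897 = 20.33
NF = 10 log₁₀(20.33) = 13.08 dB

13.08 dB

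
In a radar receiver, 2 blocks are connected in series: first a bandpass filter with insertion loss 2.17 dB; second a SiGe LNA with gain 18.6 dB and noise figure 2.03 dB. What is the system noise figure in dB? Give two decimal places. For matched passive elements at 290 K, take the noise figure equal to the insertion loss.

Convert to linear (a loss of L dB is a gain of −L dB): F_i = 10^(NF_i/10), G_i = 10^(G_i,dB/10)
  Stage 1: F_1 = 10^(2.17/10) = 1.648, G_1 = 10^(−2.17/10) = 0.6067
  Stage 2: F_2 = 10^(2.03/10) = 1.596, G_2 = 10^(18.6/10) = 72.44
Friis cascade:
  F = 1.648 + (1.596 − 1)/0.6067 = 2.630
NF = 10 log₁₀(2.630) = 4.20 dB

4.20 dB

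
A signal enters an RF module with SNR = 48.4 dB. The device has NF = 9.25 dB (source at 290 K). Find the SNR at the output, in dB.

By definition F = SNR_in/SNR_out, so in dB: SNR_out = SNR_in − NF
SNR_out = 48.4 − 9.25 = 39.15 dB

39.15 dB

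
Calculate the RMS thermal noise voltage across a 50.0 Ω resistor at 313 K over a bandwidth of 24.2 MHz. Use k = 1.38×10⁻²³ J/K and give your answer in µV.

V_n = √(4kTRB)
4kTRB = 4 × 1.38×10⁻²³ × 313 × 5.00×10¹ × 2.42×10⁷ = 2.09×10⁻¹¹ V²
V_n = √(2.09×10⁻¹¹) = 4.57×10⁻⁶ V = 4.57 µV

4.57 µV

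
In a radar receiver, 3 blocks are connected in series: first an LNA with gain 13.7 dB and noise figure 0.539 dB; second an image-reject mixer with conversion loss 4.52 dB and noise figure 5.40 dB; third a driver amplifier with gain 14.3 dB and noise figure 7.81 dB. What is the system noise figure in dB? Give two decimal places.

2.66 dB

Convert to linear (a loss of L dB is a gain of −L dB): F_i = 10^(NF_i/10), G_i = 10^(G_i,dB/10)
  Stage 1: F_1 = 10^(0.539/10) = 1.132, G_1 = 10^(13.7/10) = 23.44
  Stage 2: F_2 = 10^(5.40/10) = 3.467, G_2 = 10^(−4.52/10) = 0.3532
  Stage 3: F_3 = 10^(7.81/10) = 6.039, G_3 = 10^(14.3/10) = 26.92
Friis cascade:
  F = 1.132 + (3.467 − 1)/23.44 + (6.039 − 1)/8.279 = 1.846
NF = 10 log₁₀(1.846) = 2.66 dB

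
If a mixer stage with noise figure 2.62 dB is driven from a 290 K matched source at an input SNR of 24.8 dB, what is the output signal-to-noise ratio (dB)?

By definition F = SNR_in/SNR_out, so in dB: SNR_out = SNR_in − NF
SNR_out = 24.8 − 2.62 = 22.18 dB

22.18 dB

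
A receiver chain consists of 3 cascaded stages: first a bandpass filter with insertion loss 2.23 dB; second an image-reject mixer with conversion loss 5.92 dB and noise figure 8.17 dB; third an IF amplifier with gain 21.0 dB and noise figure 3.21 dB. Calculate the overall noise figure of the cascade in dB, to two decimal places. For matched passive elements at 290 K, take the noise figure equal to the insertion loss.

12.58 dB

Convert to linear (a loss of L dB is a gain of −L dB): F_i = 10^(NF_i/10), G_i = 10^(G_i,dB/10)
  Stage 1: F_1 = 10^(2.23/10) = 1.671, G_1 = 10^(−2.23/10) = 0.5984
  Stage 2: F_2 = 10^(8.17/10) = 6.561, G_2 = 10^(−5.92/10) = 0.2559
  Stage 3: F_3 = 10^(3.21/10) = 2.094, G_3 = 10^(21.0/10) = 125.9
Friis cascade:
  F = 1.671 + (6.561 − 1)/0.5984 + (2.094 − 1)/0.1531 = 18.11
NF = 10 log₁₀(18.11) = 12.58 dB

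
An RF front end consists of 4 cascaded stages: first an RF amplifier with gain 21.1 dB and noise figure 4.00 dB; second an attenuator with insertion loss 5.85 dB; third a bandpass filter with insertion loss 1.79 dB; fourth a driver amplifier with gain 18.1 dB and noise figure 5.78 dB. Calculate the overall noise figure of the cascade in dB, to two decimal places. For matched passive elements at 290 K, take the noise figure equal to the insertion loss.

4.27 dB

Convert to linear (a loss of L dB is a gain of −L dB): F_i = 10^(NF_i/10), G_i = 10^(G_i,dB/10)
  Stage 1: F_1 = 10^(4.00/10) = 2.512, G_1 = 10^(21.1/10) = 128.8
  Stage 2: F_2 = 10^(5.85/10) = 3.846, G_2 = 10^(−5.85/10) = 0.2600
  Stage 3: F_3 = 10^(1.79/10) = 1.510, G_3 = 10^(−1.79/10) = 0.6622
  Stage 4: F_4 = 10^(5.78/10) = 3.784, G_4 = 10^(18.1/10) = 64.57
Friis cascade:
  F = 2.512 + (3.846 − 1)/128.8 + (1.510 − 1)/33.50 + (3.784 − 1)/22.18 = 2.675
NF = 10 log₁₀(2.675) = 4.27 dB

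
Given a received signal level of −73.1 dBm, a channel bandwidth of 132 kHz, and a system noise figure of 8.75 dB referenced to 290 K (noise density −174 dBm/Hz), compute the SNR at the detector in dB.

Noise floor: N = −174 + 10 log₁₀(B) + NF
10 log₁₀(1.32×10⁵) = 51.21 dB
N = −174 + 51.21 + 8.75 = −114.04 dBm
SNR = P_sig − N = −73.1 − (−114.04) = 40.94 dB → 40.9 dB

40.9 dB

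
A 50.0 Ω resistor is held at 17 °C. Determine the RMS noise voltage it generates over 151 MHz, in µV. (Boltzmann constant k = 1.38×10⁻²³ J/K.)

11.0 µV

T = 17 °C + 273.15 = 290.15 K
V_n = √(4kTRB)
4kTRB = 4 × 1.38×10⁻²³ × 290.15 × 5.00×10¹ × 1.51×10⁸ = 1.21×10⁻¹⁰ V²
V_n = √(1.21×10⁻¹⁰) = 1.10×10⁻⁵ V = 11.0 µV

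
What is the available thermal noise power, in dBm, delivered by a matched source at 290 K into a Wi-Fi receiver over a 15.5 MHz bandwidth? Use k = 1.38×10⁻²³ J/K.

−102.1 dBm

P_n = kTB = 1.38×10⁻²³ × 290 × 1.55×10⁷ = 6.20×10⁻¹⁴ W
In dBm: 10 log₁₀(6.20×10⁻¹⁴ / 10⁻³) = −102.1 dBm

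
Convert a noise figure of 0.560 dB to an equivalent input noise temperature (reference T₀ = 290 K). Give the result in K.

F = 10^(0.560/10) = 1.13763
T_e = (F − 1)·T₀ = (1.13763 − 1) × 290 = 39.9 K

39.9 K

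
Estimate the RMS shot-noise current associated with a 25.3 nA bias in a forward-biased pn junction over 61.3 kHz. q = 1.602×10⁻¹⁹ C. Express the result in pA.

22.3 pA

I_n = √(2qI·B)
2qI·B = 2 × 1.602×10⁻¹⁹ × 2.53×10⁻⁸ × 6.13×10⁴ = 4.97×10⁻²² A²
I_n = √(4.97×10⁻²²) = 2.23×10⁻¹¹ A = 22.3 pA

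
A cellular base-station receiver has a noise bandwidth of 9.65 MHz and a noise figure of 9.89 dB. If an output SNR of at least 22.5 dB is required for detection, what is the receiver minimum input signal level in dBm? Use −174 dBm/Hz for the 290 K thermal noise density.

−71.8 dBm

Sensitivity = −174 + 10 log₁₀(B) + NF + SNR_min
= −174 + 69.85 + 9.89 + 22.5
= −71.76 dBm → −71.8 dBm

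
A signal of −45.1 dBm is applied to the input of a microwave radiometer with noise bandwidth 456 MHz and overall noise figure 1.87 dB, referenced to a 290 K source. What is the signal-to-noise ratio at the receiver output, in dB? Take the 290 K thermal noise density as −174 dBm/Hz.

40.4 dB

Noise floor: N = −174 + 10 log₁₀(B) + NF
10 log₁₀(4.56×10⁸) = 86.59 dB
N = −174 + 86.59 + 1.87 = −85.54 dBm
SNR = P_sig − N = −45.1 − (−85.54) = 40.44 dB → 40.4 dB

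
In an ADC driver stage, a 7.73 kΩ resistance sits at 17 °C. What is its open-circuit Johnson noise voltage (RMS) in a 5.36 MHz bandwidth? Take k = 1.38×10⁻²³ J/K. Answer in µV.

25.8 µV

T = 17 °C + 273.15 = 290.15 K
V_n = √(4kTRB)
4kTRB = 4 × 1.38×10⁻²³ × 290.15 × 7.73×10³ × 5.36×10⁶ = 6.64×10⁻¹⁰ V²
V_n = √(6.64×10⁻¹⁰) = 2.58×10⁻⁵ V = 25.8 µV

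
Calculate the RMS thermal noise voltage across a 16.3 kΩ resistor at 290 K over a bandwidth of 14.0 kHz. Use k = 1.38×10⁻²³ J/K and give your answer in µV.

1.91 µV

V_n = √(4kTRB)
4kTRB = 4 × 1.38×10⁻²³ × 290 × 1.63×10⁴ × 1.40×10⁴ = 3.65×10⁻¹² V²
V_n = √(3.65×10⁻¹²) = 1.91×10⁻⁶ V = 1.91 µV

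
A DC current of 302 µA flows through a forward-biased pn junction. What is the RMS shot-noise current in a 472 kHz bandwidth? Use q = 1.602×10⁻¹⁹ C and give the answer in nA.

I_n = √(2qI·B)
2qI·B = 2 × 1.602×10⁻¹⁹ × 3.02×10⁻⁴ × 4.72×10⁵ = 4.57×10⁻¹⁷ A²
I_n = √(4.57×10⁻¹⁷) = 6.76×10⁻⁹ A = 6.76 nA

6.76 nA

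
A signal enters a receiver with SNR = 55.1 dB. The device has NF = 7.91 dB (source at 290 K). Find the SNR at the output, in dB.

47.19 dB

By definition F = SNR_in/SNR_out, so in dB: SNR_out = SNR_in − NF
SNR_out = 55.1 − 7.91 = 47.19 dB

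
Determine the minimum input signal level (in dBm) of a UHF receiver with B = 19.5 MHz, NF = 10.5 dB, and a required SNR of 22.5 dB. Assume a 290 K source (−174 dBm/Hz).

−68.1 dBm

Sensitivity = −174 + 10 log₁₀(B) + NF + SNR_min
= −174 + 72.9 + 10.5 + 22.5
= −68.1 dBm → −68.1 dBm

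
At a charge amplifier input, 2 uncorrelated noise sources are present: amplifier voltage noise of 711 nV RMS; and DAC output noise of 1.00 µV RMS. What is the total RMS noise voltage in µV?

1.23 µV

Uncorrelated sources add in power (mean-square): V_tot = √(ΣV_i²)
V_tot = √[(7.11×10⁻⁷)² + (1.00×10⁻⁶)²] = 1.23×10⁻⁶ V = 1.23 µV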